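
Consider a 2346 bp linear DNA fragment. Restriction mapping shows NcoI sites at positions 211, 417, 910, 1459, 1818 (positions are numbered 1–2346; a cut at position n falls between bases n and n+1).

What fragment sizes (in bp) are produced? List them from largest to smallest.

549, 528, 493, 359, 211, 206 bp

Linear molecule, 5 cuts → 6 fragments:
  211 − 0 = 211 bp
  417 − 211 = 206 bp
  910 − 417 = 493 bp
  1459 − 910 = 549 bp
  1818 − 1459 = 359 bp
  2346 − 1818 = 528 bp
Sorted largest to smallest: 549, 528, 493, 359, 211, 206 bp.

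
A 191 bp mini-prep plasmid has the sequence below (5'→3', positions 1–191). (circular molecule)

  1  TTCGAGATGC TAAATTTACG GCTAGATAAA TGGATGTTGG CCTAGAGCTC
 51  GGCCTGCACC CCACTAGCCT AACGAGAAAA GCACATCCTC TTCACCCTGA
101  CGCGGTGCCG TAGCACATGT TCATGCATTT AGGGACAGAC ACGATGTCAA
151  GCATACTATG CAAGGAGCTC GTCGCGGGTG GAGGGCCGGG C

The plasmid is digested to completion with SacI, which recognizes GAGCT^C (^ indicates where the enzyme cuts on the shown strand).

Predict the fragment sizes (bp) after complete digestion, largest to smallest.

SacI sites (GAGCTC) start at positions 45, 165.
SacI cuts after base 5 of each site (before the last base), so after positions 49, 169.
Circular molecule, 2 cuts → 2 fragments:
  50–169 → 120 bp
  170–191 then 1–49 → 22 + 49 = 71 bp
Sorted largest to smallest: 120, 71 bp.

120, 71 bp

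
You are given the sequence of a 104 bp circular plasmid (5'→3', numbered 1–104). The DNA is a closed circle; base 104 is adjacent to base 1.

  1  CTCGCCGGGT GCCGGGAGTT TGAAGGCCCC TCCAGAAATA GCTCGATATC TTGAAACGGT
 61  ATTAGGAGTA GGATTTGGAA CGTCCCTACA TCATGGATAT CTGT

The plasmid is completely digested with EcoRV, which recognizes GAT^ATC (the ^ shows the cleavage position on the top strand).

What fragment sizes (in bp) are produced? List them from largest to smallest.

53, 51 bp

EcoRV sites (GATATC) start at positions 45, 96.
EcoRV cuts after base 3 of each site, so after positions 47, 98.
Circular molecule, 2 cuts → 2 fragments:
  48–98 → 51 bp
  99–104 then 1–47 → 6 + 47 = 53 bp
Sorted largest to smallest: 53, 51 bp.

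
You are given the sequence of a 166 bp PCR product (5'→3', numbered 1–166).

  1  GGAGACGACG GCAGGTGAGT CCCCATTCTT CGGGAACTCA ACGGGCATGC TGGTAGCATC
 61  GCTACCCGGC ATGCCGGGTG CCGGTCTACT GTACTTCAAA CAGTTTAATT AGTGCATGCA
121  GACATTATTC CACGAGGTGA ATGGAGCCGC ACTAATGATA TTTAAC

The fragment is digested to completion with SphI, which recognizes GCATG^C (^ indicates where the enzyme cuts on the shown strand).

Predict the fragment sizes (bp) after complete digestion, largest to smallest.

49, 48, 45, 24 bp

SphI sites (GCATGC) start at positions 45, 69, 114.
SphI cuts after base 5 of each site (before the last base), so after positions 49, 73, 118.
Linear molecule, 3 cuts → 4 fragments:
  1–49 → 49 bp
  50–73 → 24 bp
  74–118 → 45 bp
  119–166 → 48 bp
Sorted largest to smallest: 49, 48, 45, 24 bp.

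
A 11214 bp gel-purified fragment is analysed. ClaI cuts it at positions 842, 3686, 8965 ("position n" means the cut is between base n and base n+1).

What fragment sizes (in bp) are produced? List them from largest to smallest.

Linear molecule, 3 cuts → 4 fragments:
  842 − 0 = 842 bp
  3686 − 842 = 2844 bp
  8965 − 3686 = 5279 bp
  11214 − 8965 = 2249 bp
Sorted largest to smallest: 5279, 2844, 2249, 842 bp.

5279, 2844, 2249, 842 bp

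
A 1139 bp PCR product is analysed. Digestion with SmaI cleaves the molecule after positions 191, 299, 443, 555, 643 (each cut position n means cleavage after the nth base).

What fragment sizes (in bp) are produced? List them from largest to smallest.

Linear molecule, 5 cuts → 6 fragments:
  191 − 0 = 191 bp
  299 − 191 = 108 bp
  443 − 299 = 144 bp
  555 − 443 = 112 bp
  643 − 555 = 88 bp
  1139 − 643 = 496 bp
Sorted largest to smallest: 496, 191, 144, 112, 108, 88 bp.

496, 191, 144, 112, 108, 88 bp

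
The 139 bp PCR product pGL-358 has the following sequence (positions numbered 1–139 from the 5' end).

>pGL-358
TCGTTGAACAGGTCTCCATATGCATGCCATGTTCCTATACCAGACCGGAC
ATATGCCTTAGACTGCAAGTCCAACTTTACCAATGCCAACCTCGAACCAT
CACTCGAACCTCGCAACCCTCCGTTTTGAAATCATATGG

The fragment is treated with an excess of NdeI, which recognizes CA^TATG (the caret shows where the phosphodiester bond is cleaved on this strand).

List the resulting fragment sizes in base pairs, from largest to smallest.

83, 33, 18, 5 bp

NdeI sites (CATATG) start at positions 17, 50, 133.
NdeI cuts after base 2 of each site, so after positions 18, 51, 134.
Linear molecule, 3 cuts → 4 fragments:
  1–18 → 18 bp
  19–51 → 33 bp
  52–134 → 83 bp
  135–139 → 5 bp
Sorted largest to smallest: 83, 33, 18, 5 bp.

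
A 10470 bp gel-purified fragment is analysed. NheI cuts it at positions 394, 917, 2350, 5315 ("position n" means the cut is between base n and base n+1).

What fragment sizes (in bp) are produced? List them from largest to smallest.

Linear molecule, 4 cuts → 5 fragments:
  394 − 0 = 394 bp
  917 − 394 = 523 bp
  2350 − 917 = 1433 bp
  5315 − 2350 = 2965 bp
  10470 − 5315 = 5155 bp
Sorted largest to smallest: 5155, 2965, 1433, 523, 394 bp.

5155, 2965, 1433, 523, 394 bp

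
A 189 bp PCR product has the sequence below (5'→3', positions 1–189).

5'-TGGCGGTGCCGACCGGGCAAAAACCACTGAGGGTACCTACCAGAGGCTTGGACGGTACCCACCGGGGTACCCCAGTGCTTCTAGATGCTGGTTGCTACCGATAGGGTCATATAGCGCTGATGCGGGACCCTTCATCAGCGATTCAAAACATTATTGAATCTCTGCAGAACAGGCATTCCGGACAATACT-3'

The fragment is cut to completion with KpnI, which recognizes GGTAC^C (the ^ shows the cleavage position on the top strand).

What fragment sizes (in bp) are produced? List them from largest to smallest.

KpnI sites (GGTACC) start at positions 32, 54, 66.
KpnI cuts after base 5 of each site (before the last base), so after positions 36, 58, 70.
Linear molecule, 3 cuts → 4 fragments:
  1–36 → 36 bp
  37–58 → 22 bp
  59–70 → 12 bp
  71–189 → 119 bp
Sorted largest to smallest: 119, 36, 22, 12 bp.

119, 36, 22, 12 bp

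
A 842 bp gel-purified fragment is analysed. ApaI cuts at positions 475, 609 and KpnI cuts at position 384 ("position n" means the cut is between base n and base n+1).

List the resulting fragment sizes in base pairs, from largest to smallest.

Combined cut positions (sorted): 384, 475, 609.
Linear molecule, 3 cuts → 4 fragments:
  384 − 0 = 384 bp
  475 − 384 = 91 bp
  609 − 475 = 134 bp
  842 − 609 = 233 bp
Sorted largest to smallest: 384, 233, 134, 91 bp.

384, 233, 134, 91 bp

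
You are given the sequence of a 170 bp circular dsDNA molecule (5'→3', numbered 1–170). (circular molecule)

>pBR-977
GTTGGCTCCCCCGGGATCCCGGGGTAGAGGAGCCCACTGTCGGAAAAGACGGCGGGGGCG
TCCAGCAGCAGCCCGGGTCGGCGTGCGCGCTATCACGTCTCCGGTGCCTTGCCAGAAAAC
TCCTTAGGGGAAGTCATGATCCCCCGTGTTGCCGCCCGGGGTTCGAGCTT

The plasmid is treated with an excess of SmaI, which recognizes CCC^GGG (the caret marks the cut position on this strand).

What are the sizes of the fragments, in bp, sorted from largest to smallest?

83, 54, 25, 8 bp

SmaI sites (CCCGGG) start at positions 10, 18, 72, 155.
SmaI cuts after base 3 of each site, so after positions 12, 20, 74, 157.
Circular molecule, 4 cuts → 4 fragments:
  13–20 → 8 bp
  21–74 → 54 bp
  75–157 → 83 bp
  158–170 then 1–12 → 13 + 12 = 25 bp
Sorted largest to smallest: 83, 54, 25, 8 bp.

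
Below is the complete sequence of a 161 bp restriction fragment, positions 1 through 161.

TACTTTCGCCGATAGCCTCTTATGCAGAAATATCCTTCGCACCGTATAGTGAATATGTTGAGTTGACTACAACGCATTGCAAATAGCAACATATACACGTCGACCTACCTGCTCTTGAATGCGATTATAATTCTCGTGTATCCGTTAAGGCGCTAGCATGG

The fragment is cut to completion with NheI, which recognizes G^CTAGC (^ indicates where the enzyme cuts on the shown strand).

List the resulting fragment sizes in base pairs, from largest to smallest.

The NheI site (GCTAGC) starts at position 152.
NheI cuts after the first base of each site, so after position 152.
Linear molecule, 1 cut → 2 fragments:
  1–152 → 152 bp
  153–161 → 9 bp
Sorted largest to smallest: 152, 9 bp.

152, 9 bp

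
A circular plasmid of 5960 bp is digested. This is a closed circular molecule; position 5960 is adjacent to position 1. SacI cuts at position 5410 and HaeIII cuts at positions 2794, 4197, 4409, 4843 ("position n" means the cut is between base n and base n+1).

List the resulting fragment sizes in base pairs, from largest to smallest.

3344, 1403, 567, 434, 212 bp

Combined cut positions (sorted): 2794, 4197, 4409, 4843, 5410.
Circular molecule, 5 cuts → 5 fragments:
  4197 − 2794 = 1403 bp
  4409 − 4197 = 212 bp
  4843 − 4409 = 434 bp
  5410 − 4843 = 567 bp
  wrap: 5960 − 5410 + 2794 = 3344 bp
Sorted largest to smallest: 3344, 1403, 567, 434, 212 bp.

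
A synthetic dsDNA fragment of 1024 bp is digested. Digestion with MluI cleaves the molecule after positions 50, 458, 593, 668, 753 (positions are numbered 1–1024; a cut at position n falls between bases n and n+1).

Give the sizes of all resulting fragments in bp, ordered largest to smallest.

Linear molecule, 5 cuts → 6 fragments:
  50 − 0 = 50 bp
  458 − 50 = 408 bp
  593 − 458 = 135 bp
  668 − 593 = 75 bp
  753 − 668 = 85 bp
  1024 − 753 = 271 bp
Sorted largest to smallest: 408, 271, 135, 85, 75, 50 bp.

408, 271, 135, 85, 75, 50 bp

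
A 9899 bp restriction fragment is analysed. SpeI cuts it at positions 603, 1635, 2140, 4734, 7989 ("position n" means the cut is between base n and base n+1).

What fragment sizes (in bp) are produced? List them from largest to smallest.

Linear molecule, 5 cuts → 6 fragments:
  603 − 0 = 603 bp
  1635 − 603 = 1032 bp
  2140 − 1635 = 505 bp
  4734 − 2140 = 2594 bp
  7989 − 4734 = 3255 bp
  9899 − 7989 = 1910 bp
Sorted largest to smallest: 3255, 2594, 1910, 1032, 603, 505 bp.

3255, 2594, 1910, 1032, 603, 505 bp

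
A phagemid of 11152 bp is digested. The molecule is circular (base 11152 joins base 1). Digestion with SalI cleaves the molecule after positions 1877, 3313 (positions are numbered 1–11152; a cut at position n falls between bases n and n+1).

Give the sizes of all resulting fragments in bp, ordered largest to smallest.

9716, 1436 bp

Circular molecule, 2 cuts → 2 fragments:
  3313 − 1877 = 1436 bp
  wrap: 11152 − 3313 + 1877 = 9716 bp
Sorted largest to smallest: 9716, 1436 bp.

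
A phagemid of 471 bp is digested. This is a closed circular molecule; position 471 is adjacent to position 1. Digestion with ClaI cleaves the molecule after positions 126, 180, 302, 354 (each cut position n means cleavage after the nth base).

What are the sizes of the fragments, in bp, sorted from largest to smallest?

Circular molecule, 4 cuts → 4 fragments:
  180 − 126 = 54 bp
  302 − 180 = 122 bp
  354 − 302 = 52 bp
  wrap: 471 − 354 + 126 = 243 bp
Sorted largest to smallest: 243, 122, 54, 52 bp.

243, 122, 54, 52 bp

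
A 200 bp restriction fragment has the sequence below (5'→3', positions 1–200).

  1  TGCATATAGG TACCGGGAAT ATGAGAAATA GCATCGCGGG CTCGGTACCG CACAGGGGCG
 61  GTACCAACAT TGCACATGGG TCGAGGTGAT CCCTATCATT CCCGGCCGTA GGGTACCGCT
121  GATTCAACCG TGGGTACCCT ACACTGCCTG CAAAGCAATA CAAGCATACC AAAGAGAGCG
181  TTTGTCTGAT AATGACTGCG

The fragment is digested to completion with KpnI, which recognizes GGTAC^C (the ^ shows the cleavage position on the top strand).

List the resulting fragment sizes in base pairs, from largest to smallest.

KpnI sites (GGTACC) start at positions 9, 44, 60, 112, 133.
KpnI cuts after base 5 of each site (before the last base), so after positions 13, 48, 64, 116, 137.
Linear molecule, 5 cuts → 6 fragments:
  1–13 → 13 bp
  14–48 → 35 bp
  49–64 → 16 bp
  65–116 → 52 bp
  117–137 → 21 bp
  138–200 → 63 bp
Sorted largest to smallest: 63, 52, 35, 21, 16, 13 bp.

63, 52, 35, 21, 16, 13 bp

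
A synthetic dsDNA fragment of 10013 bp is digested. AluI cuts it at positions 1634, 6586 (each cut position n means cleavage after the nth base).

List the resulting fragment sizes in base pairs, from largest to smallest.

Linear molecule, 2 cuts → 3 fragments:
  1634 − 0 = 1634 bp
  6586 − 1634 = 4952 bp
  10013 − 6586 = 3427 bp
Sorted largest to smallest: 4952, 3427, 1634 bp.

4952, 3427, 1634 bp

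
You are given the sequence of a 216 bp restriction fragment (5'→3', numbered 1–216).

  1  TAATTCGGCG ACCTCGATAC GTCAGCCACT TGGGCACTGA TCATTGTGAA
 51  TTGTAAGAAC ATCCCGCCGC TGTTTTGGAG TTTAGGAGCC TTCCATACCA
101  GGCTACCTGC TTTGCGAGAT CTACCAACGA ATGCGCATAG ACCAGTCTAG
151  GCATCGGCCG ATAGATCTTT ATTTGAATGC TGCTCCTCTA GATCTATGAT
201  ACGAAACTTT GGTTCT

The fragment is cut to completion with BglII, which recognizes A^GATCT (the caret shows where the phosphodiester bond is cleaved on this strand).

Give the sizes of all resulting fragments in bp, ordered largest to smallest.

BglII sites (AGATCT) start at positions 117, 163, 190.
BglII cuts after the first base of each site, so after positions 117, 163, 190.
Linear molecule, 3 cuts → 4 fragments:
  1–117 → 117 bp
  118–163 → 46 bp
  164–190 → 27 bp
  191–216 → 26 bp
Sorted largest to smallest: 117, 46, 27, 26 bp.

117, 46, 27, 26 bp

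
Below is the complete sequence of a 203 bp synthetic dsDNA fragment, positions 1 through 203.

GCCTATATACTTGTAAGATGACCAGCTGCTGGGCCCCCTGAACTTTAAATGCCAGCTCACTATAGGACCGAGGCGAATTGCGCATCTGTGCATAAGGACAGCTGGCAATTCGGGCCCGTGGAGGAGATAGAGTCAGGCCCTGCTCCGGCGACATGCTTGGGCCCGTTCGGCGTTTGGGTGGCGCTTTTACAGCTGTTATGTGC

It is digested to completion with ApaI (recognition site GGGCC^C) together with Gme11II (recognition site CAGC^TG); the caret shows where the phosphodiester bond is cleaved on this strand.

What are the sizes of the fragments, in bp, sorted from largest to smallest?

67, 47, 30, 26, 14, 10, 9 bp

ApaI sites (GGGCCC) start at positions 31, 112, 159.
ApaI cuts after base 5 of each site (before the last base), so after positions 35, 116, 163.
Gme11II sites (CAGCTG) start at positions 23, 99, 190.
Gme11II cuts after base 4 of each site, so after positions 26, 102, 193.
Combined cut positions: 26, 35, 102, 116, 163, 193.
Linear molecule, 6 cuts → 7 fragments:
  1–26 → 26 bp
  27–35 → 9 bp
  36–102 → 67 bp
  103–116 → 14 bp
  117–163 → 47 bp
  164–193 → 30 bp
  194–203 → 10 bp
Sorted largest to smallest: 67, 47, 30, 26, 14, 10, 9 bp.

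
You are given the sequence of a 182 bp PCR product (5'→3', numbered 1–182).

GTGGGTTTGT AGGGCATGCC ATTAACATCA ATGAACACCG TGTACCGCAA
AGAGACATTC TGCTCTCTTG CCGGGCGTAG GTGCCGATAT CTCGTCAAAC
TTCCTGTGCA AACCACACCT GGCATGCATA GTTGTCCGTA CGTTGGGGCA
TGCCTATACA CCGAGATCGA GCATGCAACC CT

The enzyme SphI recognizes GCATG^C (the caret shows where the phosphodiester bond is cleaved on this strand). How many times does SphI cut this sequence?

4

GCATGC occurs starting at positions 14, 122, 148, 171.
SphI cuts at 4 sites.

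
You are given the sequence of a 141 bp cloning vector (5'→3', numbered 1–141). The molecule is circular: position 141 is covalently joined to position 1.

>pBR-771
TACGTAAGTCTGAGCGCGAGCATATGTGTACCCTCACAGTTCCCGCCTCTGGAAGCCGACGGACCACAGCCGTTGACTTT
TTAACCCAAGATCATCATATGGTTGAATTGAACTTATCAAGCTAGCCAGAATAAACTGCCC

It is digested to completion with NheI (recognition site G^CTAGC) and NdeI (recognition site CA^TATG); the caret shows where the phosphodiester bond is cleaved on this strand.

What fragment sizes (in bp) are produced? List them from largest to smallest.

The NheI site (GCTAGC) starts at position 121.
NheI cuts after the first base of each site, so after position 121.
NdeI sites (CATATG) start at positions 21, 96.
NdeI cuts after base 2 of each site, so after positions 22, 97.
Combined cut positions: 22, 97, 121.
Circular molecule, 3 cuts → 3 fragments:
  23–97 → 75 bp
  98–121 → 24 bp
  122–141 then 1–22 → 20 + 22 = 42 bp
Sorted largest to smallest: 75, 42, 24 bp.

75, 42, 24 bp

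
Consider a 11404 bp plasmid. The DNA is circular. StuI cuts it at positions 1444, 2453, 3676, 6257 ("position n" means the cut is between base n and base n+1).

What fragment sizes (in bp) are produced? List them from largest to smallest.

Circular molecule, 4 cuts → 4 fragments:
  2453 − 1444 = 1009 bp
  3676 − 2453 = 1223 bp
  6257 − 3676 = 2581 bp
  wrap: 11404 − 6257 + 1444 = 6591 bp
Sorted largest to smallest: 6591, 2581, 1223, 1009 bp.

6591, 2581, 1223, 1009 bp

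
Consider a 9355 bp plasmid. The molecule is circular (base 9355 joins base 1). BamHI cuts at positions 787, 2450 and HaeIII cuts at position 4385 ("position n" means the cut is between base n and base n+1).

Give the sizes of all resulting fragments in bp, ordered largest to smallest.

5757, 1935, 1663 bp

Combined cut positions (sorted): 787, 2450, 4385.
Circular molecule, 3 cuts → 3 fragments:
  2450 − 787 = 1663 bp
  4385 − 2450 = 1935 bp
  wrap: 9355 − 4385 + 787 = 5757 bp
Sorted largest to smallest: 5757, 1935, 1663 bp.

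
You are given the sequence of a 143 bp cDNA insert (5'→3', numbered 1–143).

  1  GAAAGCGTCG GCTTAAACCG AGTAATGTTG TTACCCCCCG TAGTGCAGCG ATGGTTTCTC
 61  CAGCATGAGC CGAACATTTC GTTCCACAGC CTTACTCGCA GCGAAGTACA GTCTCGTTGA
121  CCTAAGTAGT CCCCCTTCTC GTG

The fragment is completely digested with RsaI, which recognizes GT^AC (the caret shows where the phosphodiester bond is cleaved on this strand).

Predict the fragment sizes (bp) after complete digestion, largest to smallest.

107, 36 bp

The RsaI site (GTAC) starts at position 106.
RsaI cuts after base 2 of each site, so after position 107.
Linear molecule, 1 cut → 2 fragments:
  1–107 → 107 bp
  108–143 → 36 bp
Sorted largest to smallest: 107, 36 bp.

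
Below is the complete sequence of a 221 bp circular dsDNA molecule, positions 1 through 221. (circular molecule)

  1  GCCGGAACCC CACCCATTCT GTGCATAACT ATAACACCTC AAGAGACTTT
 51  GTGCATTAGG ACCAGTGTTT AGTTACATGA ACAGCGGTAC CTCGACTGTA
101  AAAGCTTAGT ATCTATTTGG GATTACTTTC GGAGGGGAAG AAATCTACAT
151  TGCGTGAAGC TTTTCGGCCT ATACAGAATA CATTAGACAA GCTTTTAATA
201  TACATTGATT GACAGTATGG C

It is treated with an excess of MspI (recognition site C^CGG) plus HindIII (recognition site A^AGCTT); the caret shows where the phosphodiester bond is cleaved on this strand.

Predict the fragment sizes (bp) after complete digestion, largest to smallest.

100, 55, 34, 32 bp

The MspI site (CCGG) starts at position 2.
MspI cuts after the first base of each site, so after position 2.
HindIII sites (AAGCTT) start at positions 102, 157, 189.
HindIII cuts after the first base of each site, so after positions 102, 157, 189.
Combined cut positions: 2, 102, 157, 189.
Circular molecule, 4 cuts → 4 fragments:
  3–102 → 100 bp
  103–157 → 55 bp
  158–189 → 32 bp
  190–221 then 1–2 → 32 + 2 = 34 bp
Sorted largest to smallest: 100, 55, 34, 32 bp.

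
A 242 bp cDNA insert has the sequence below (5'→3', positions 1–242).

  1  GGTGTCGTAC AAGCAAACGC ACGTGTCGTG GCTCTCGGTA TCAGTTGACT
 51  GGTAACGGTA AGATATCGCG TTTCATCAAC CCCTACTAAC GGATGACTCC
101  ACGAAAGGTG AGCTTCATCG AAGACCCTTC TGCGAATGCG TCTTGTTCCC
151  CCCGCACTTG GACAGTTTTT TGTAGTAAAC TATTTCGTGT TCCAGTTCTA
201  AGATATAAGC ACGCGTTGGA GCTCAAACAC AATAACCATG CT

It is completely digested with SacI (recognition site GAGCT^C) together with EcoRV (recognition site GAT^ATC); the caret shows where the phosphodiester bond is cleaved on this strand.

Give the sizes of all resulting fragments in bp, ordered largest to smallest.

The SacI site (GAGCTC) starts at position 219.
SacI cuts after base 5 of each site (before the last base), so after position 223.
The EcoRV site (GATATC) starts at position 62.
EcoRV cuts after base 3 of each site, so after position 64.
Combined cut positions: 64, 223.
Linear molecule, 2 cuts → 3 fragments:
  1–64 → 64 bp
  65–223 → 159 bp
  224–242 → 19 bp
Sorted largest to smallest: 159, 64, 19 bp.

159, 64, 19 bp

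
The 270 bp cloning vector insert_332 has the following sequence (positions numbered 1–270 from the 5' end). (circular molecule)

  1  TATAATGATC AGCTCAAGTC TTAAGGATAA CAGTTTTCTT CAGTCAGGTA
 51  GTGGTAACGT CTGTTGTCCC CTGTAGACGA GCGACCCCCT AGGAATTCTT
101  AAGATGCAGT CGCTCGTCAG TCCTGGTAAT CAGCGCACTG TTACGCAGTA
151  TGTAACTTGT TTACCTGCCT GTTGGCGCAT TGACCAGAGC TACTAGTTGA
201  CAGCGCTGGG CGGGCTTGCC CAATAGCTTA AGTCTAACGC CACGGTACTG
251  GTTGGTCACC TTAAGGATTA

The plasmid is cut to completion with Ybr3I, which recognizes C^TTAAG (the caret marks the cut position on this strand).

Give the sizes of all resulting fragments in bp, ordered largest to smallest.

129, 78, 33, 30 bp

Ybr3I sites (CTTAAG) start at positions 20, 98, 227, 260.
Ybr3I cuts after the first base of each site, so after positions 20, 98, 227, 260.
Circular molecule, 4 cuts → 4 fragments:
  21–98 → 78 bp
  99–227 → 129 bp
  228–260 → 33 bp
  261–270 then 1–20 → 10 + 20 = 30 bp
Sorted largest to smallest: 129, 78, 33, 30 bp.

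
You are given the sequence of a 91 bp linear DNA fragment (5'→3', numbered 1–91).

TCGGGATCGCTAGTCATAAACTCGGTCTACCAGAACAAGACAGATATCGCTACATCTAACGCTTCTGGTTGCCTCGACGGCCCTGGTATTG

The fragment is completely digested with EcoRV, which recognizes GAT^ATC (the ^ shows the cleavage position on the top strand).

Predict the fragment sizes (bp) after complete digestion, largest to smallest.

The EcoRV site (GATATC) starts at position 43.
EcoRV cuts after base 3 of each site, so after position 45.
Linear molecule, 1 cut → 2 fragments:
  1–45 → 45 bp
  46–91 → 46 bp
Sorted largest to smallest: 46, 45 bp.

46, 45 bp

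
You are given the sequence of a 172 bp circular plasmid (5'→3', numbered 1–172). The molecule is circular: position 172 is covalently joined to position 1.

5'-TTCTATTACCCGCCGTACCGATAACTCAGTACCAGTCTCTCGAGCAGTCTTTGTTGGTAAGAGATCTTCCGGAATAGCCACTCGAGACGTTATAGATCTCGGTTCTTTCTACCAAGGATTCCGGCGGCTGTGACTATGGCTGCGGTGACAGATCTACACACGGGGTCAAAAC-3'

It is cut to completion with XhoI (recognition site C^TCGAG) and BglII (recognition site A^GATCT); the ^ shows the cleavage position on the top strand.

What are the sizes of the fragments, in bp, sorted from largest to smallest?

61, 56, 23, 19, 13 bp

XhoI sites (CTCGAG) start at positions 39, 81.
XhoI cuts after the first base of each site, so after positions 39, 81.
BglII sites (AGATCT) start at positions 62, 94, 150.
BglII cuts after the first base of each site, so after positions 62, 94, 150.
Combined cut positions: 39, 62, 81, 94, 150.
Circular molecule, 5 cuts → 5 fragments:
  40–62 → 23 bp
  63–81 → 19 bp
  82–94 → 13 bp
  95–150 → 56 bp
  151–172 then 1–39 → 22 + 39 = 61 bp
Sorted largest to smallest: 61, 56, 23, 19, 13 bp.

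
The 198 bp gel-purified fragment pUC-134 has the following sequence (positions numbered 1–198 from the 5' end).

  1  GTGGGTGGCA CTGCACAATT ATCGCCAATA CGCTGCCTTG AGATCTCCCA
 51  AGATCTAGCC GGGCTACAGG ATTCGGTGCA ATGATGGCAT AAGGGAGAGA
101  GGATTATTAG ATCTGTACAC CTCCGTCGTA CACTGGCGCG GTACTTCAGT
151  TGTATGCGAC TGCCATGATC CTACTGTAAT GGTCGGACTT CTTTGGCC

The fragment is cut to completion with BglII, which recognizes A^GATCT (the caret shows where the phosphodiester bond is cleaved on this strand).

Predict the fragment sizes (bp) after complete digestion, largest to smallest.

89, 58, 41, 10 bp

BglII sites (AGATCT) start at positions 41, 51, 109.
BglII cuts after the first base of each site, so after positions 41, 51, 109.
Linear molecule, 3 cuts → 4 fragments:
  1–41 → 41 bp
  42–51 → 10 bp
  52–109 → 58 bp
  110–198 → 89 bp
Sorted largest to smallest: 89, 58, 41, 10 bp.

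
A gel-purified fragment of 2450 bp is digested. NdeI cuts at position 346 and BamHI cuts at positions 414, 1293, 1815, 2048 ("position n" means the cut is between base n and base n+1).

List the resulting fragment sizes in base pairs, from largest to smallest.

879, 522, 402, 346, 233, 68 bp

Combined cut positions (sorted): 346, 414, 1293, 1815, 2048.
Linear molecule, 5 cuts → 6 fragments:
  346 − 0 = 346 bp
  414 − 346 = 68 bp
  1293 − 414 = 879 bp
  1815 − 1293 = 522 bp
  2048 − 1815 = 233 bp
  2450 − 2048 = 402 bp
Sorted largest to smallest: 879, 522, 402, 346, 233, 68 bp.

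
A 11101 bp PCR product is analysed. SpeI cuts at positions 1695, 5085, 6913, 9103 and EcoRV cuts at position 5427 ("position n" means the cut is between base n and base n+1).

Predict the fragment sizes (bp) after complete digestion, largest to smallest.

Combined cut positions (sorted): 1695, 5085, 5427, 6913, 9103.
Linear molecule, 5 cuts → 6 fragments:
  1695 − 0 = 1695 bp
  5085 − 1695 = 3390 bp
  5427 − 5085 = 342 bp
  6913 − 5427 = 1486 bp
  9103 − 6913 = 2190 bp
  11101 − 9103 = 1998 bp
Sorted largest to smallest: 3390, 2190, 1998, 1695, 1486, 342 bp.

3390, 2190, 1998, 1695, 1486, 342 bp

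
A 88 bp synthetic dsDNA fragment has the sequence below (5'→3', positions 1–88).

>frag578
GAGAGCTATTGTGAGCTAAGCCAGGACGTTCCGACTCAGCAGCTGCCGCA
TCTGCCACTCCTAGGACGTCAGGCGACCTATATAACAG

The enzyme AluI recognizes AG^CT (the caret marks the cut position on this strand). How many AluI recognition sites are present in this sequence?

AGCT occurs starting at positions 4, 14, 41.
AluI cuts at 3 sites.

3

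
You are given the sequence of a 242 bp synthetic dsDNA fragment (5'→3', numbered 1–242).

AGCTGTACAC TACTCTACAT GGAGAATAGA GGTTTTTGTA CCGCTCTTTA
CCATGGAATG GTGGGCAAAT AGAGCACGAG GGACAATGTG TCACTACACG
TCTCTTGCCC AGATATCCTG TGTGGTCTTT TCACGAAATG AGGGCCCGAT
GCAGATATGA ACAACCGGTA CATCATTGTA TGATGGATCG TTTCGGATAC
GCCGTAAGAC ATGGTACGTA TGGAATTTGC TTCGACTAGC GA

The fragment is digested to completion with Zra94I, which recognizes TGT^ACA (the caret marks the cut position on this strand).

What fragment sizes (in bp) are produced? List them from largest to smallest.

236, 6 bp

The Zra94I site (TGTACA) starts at position 4.
Zra94I cuts after base 3 of each site, so after position 6.
Linear molecule, 1 cut → 2 fragments:
  1–6 → 6 bp
  7–242 → 236 bp
Sorted largest to smallest: 236, 6 bp.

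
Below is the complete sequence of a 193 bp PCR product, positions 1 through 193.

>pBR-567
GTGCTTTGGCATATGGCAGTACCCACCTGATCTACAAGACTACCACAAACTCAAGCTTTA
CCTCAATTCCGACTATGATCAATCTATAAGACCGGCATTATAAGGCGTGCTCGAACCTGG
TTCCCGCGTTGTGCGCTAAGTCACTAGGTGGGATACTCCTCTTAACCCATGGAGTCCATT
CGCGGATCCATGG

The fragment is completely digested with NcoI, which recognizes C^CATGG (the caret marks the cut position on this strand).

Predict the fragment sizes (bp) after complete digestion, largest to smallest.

NcoI sites (CCATGG) start at positions 167, 188.
NcoI cuts after the first base of each site, so after positions 167, 188.
Linear molecule, 2 cuts → 3 fragments:
  1–167 → 167 bp
  168–188 → 21 bp
  189–193 → 5 bp
Sorted largest to smallest: 167, 21, 5 bp.

167, 21, 5 bp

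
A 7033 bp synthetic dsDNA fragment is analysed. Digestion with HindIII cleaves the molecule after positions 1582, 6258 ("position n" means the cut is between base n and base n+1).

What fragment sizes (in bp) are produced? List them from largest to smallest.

Linear molecule, 2 cuts → 3 fragments:
  1582 − 0 = 1582 bp
  6258 − 1582 = 4676 bp
  7033 − 6258 = 775 bp
Sorted largest to smallest: 4676, 1582, 775 bp.

4676, 1582, 775 bp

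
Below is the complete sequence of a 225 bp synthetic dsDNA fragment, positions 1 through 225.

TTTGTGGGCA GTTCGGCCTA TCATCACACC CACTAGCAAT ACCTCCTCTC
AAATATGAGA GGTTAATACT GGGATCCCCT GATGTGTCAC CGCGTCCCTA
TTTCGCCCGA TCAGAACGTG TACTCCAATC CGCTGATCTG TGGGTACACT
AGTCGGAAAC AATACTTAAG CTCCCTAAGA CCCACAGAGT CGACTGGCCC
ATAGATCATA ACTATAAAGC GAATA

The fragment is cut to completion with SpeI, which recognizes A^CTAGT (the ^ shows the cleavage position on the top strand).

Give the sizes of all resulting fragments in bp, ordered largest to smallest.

148, 77 bp

The SpeI site (ACTAGT) starts at position 148.
SpeI cuts after the first base of each site, so after position 148.
Linear molecule, 1 cut → 2 fragments:
  1–148 → 148 bp
  149–225 → 77 bp
Sorted largest to smallest: 148, 77 bp.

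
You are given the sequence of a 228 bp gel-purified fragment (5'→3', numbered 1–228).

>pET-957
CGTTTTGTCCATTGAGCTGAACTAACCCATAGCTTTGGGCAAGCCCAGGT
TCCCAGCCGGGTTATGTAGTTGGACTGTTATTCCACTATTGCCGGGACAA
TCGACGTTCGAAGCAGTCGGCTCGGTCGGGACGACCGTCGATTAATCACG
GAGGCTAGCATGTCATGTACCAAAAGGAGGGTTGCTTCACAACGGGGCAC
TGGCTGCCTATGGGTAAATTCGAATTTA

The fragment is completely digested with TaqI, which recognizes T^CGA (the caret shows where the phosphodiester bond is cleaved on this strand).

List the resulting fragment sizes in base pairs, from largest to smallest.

101, 82, 30, 8, 7 bp

TaqI sites (TCGA) start at positions 101, 108, 138, 220.
TaqI cuts after the first base of each site, so after positions 101, 108, 138, 220.
Linear molecule, 4 cuts → 5 fragments:
  1–101 → 101 bp
  102–108 → 7 bp
  109–138 → 30 bp
  139–220 → 82 bp
  221–228 → 8 bp
Sorted largest to smallest: 101, 82, 30, 8, 7 bp.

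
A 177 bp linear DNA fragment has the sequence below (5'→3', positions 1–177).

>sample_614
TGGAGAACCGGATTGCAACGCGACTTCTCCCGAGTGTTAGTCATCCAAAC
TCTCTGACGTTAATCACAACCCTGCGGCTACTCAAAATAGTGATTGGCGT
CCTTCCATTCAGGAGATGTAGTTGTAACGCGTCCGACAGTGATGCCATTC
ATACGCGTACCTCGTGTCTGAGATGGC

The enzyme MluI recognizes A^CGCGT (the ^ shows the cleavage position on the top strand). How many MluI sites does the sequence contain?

ACGCGT occurs starting at positions 127, 153.
MluI cuts at 2 sites.

2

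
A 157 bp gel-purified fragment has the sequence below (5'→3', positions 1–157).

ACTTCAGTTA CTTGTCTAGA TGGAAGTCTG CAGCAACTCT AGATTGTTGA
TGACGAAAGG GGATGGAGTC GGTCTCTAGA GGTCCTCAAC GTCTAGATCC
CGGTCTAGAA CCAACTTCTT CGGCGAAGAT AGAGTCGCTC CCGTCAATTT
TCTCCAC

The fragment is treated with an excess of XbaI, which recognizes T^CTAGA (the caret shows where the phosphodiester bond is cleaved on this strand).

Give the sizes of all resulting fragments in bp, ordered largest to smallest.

53, 37, 23, 17, 15, 12 bp

XbaI sites (TCTAGA) start at positions 15, 38, 75, 92, 104.
XbaI cuts after the first base of each site, so after positions 15, 38, 75, 92, 104.
Linear molecule, 5 cuts → 6 fragments:
  1–15 → 15 bp
  16–38 → 23 bp
  39–75 → 37 bp
  76–92 → 17 bp
  93–104 → 12 bp
  105–157 → 53 bp
Sorted largest to smallest: 53, 37, 23, 17, 15, 12 bp.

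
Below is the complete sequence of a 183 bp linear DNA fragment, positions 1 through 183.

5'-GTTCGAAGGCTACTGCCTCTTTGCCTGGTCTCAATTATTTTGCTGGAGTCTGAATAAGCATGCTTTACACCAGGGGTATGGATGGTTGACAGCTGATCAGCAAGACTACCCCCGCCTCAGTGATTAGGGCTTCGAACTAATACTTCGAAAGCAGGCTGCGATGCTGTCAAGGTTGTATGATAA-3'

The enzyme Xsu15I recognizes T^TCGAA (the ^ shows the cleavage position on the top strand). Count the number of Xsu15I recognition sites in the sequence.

3

TTCGAA occurs starting at positions 2, 131, 144.
Xsu15I cuts at 3 sites.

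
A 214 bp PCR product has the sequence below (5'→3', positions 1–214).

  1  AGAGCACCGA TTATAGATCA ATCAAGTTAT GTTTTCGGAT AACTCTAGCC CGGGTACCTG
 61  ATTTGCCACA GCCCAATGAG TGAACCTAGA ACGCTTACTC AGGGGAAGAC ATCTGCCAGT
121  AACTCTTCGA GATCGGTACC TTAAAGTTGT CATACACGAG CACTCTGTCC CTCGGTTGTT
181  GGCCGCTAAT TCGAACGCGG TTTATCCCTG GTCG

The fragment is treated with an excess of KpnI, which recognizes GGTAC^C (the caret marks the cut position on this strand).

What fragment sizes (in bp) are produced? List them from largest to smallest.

KpnI sites (GGTACC) start at positions 53, 135.
KpnI cuts after base 5 of each site (before the last base), so after positions 57, 139.
Linear molecule, 2 cuts → 3 fragments:
  1–57 → 57 bp
  58–139 → 82 bp
  140–214 → 75 bp
Sorted largest to smallest: 82, 75, 57 bp.

82, 75, 57 bp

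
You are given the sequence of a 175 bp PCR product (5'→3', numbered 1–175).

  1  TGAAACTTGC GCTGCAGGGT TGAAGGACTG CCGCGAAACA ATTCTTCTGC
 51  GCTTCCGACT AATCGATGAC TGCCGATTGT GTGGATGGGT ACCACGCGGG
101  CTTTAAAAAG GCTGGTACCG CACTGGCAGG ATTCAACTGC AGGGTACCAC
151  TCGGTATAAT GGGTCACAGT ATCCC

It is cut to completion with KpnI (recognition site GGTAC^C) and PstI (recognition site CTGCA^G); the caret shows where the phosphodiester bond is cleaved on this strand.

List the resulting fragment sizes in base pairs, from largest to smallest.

76, 28, 26, 23, 16, 6 bp

KpnI sites (GGTACC) start at positions 88, 114, 143.
KpnI cuts after base 5 of each site (before the last base), so after positions 92, 118, 147.
PstI sites (CTGCAG) start at positions 12, 137.
PstI cuts after base 5 of each site (before the last base), so after positions 16, 141.
Combined cut positions: 16, 92, 118, 141, 147.
Linear molecule, 5 cuts → 6 fragments:
  1–16 → 16 bp
  17–92 → 76 bp
  93–118 → 26 bp
  119–141 → 23 bp
  142–147 → 6 bp
  148–175 → 28 bp
Sorted largest to smallest: 76, 28, 26, 23, 16, 6 bp.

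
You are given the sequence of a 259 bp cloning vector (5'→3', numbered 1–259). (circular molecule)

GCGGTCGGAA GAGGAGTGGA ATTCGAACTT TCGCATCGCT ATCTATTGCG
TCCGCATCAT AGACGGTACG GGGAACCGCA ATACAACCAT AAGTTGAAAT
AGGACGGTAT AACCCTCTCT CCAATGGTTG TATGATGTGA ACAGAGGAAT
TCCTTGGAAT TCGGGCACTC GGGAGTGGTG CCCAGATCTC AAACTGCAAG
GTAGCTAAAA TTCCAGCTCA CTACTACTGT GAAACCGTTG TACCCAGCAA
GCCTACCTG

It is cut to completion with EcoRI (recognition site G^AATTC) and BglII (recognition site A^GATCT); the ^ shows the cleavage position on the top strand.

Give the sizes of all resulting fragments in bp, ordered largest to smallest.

EcoRI sites (GAATTC) start at positions 19, 147, 157.
EcoRI cuts after the first base of each site, so after positions 19, 147, 157.
The BglII site (AGATCT) starts at position 184.
BglII cuts after the first base of each site, so after position 184.
Combined cut positions: 19, 147, 157, 184.
Circular molecule, 4 cuts → 4 fragments:
  20–147 → 128 bp
  148–157 → 10 bp
  158–184 → 27 bp
  185–259 then 1–19 → 75 + 19 = 94 bp
Sorted largest to smallest: 128, 94, 27, 10 bp.

128, 94, 27, 10 bp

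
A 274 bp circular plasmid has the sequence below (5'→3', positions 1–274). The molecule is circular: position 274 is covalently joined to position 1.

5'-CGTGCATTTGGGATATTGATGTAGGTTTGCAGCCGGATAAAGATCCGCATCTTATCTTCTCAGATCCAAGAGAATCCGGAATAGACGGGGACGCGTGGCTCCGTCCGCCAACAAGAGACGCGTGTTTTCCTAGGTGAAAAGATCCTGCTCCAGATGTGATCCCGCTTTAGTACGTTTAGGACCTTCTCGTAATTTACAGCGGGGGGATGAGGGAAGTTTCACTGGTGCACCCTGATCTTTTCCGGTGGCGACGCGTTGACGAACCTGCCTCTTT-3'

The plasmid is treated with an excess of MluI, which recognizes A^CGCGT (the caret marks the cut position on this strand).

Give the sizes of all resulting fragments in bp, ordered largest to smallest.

MluI sites (ACGCGT) start at positions 91, 118, 251.
MluI cuts after the first base of each site, so after positions 91, 118, 251.
Circular molecule, 3 cuts → 3 fragments:
  92–118 → 27 bp
  119–251 → 133 bp
  252–274 then 1–91 → 23 + 91 = 114 bp
Sorted largest to smallest: 133, 114, 27 bp.

133, 114, 27 bp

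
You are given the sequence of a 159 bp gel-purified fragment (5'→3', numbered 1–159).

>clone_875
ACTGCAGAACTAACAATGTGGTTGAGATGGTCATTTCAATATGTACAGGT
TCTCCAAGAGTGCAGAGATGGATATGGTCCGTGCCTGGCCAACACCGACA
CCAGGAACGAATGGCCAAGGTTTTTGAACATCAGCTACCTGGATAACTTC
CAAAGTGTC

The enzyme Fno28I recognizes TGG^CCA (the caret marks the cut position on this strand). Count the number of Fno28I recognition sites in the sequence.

2

TGGCCA occurs starting at positions 86, 112.
Fno28I cuts at 2 sites.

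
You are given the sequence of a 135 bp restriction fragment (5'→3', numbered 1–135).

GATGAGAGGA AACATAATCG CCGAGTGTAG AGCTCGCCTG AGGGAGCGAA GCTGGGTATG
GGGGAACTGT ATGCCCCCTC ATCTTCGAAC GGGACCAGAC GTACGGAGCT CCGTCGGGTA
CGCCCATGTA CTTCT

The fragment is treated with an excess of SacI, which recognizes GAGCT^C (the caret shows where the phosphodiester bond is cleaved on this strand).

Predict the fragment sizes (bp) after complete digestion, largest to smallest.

SacI sites (GAGCTC) start at positions 30, 106.
SacI cuts after base 5 of each site (before the last base), so after positions 34, 110.
Linear molecule, 2 cuts → 3 fragments:
  1–34 → 34 bp
  35–110 → 76 bp
  111–135 → 25 bp
Sorted largest to smallest: 76, 34, 25 bp.

76, 34, 25 bp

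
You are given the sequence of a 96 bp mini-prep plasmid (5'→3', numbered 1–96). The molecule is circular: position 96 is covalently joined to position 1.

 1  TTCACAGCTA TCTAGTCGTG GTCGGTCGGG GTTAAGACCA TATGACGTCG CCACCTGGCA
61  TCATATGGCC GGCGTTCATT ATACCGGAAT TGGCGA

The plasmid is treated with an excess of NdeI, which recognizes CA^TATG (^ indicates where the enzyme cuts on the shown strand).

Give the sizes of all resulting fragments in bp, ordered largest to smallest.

NdeI sites (CATATG) start at positions 39, 62.
NdeI cuts after base 2 of each site, so after positions 40, 63.
Circular molecule, 2 cuts → 2 fragments:
  41–63 → 23 bp
  64–96 then 1–40 → 33 + 40 = 73 bp
Sorted largest to smallest: 73, 23 bp.

73, 23 bp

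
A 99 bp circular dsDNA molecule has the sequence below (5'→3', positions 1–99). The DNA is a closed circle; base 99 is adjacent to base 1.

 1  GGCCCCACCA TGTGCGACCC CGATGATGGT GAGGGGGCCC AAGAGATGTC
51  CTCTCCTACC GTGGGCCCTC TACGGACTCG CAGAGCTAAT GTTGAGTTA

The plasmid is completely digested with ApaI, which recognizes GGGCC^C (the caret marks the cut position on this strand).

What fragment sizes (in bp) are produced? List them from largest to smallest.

ApaI sites (GGGCCC) start at positions 35, 63.
ApaI cuts after base 5 of each site (before the last base), so after positions 39, 67.
Circular molecule, 2 cuts → 2 fragments:
  40–67 → 28 bp
  68–99 then 1–39 → 32 + 39 = 71 bp
Sorted largest to smallest: 71, 28 bp.

71, 28 bp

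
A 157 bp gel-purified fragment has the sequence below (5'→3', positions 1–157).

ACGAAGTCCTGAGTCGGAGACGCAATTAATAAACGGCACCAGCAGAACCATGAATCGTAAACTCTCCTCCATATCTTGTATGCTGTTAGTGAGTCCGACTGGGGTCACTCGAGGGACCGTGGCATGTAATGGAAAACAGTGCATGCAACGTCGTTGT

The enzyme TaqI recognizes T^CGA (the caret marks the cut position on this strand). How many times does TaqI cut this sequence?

TCGA occurs starting at position 109.
TaqI cuts at 1 site.

1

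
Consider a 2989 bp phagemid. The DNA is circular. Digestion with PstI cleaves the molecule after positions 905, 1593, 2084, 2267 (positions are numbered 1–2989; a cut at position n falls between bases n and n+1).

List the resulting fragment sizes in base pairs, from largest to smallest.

Circular molecule, 4 cuts → 4 fragments:
  1593 − 905 = 688 bp
  2084 − 1593 = 491 bp
  2267 − 2084 = 183 bp
  wrap: 2989 − 2267 + 905 = 1627 bp
Sorted largest to smallest: 1627, 688, 491, 183 bp.

1627, 688, 491, 183 bp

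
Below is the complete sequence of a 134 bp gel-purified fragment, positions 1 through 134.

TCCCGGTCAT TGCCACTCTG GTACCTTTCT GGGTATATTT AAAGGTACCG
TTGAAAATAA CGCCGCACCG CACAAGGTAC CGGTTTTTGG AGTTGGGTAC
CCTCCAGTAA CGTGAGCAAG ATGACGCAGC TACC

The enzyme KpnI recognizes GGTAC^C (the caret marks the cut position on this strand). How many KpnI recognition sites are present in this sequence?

4

GGTACC occurs starting at positions 20, 44, 76, 96.
KpnI cuts at 4 sites.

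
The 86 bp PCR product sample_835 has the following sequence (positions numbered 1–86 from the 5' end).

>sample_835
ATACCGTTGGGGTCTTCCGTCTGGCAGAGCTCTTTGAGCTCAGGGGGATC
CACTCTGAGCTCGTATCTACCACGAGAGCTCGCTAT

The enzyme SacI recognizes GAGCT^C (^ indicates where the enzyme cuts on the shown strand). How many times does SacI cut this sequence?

4

GAGCTC occurs starting at positions 27, 36, 57, 76.
SacI cuts at 4 sites.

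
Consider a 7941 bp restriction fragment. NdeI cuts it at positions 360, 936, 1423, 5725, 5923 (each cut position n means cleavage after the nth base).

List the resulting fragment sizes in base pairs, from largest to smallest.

4302, 2018, 576, 487, 360, 198 bp

Linear molecule, 5 cuts → 6 fragments:
  360 − 0 = 360 bp
  936 − 360 = 576 bp
  1423 − 936 = 487 bp
  5725 − 1423 = 4302 bp
  5923 − 5725 = 198 bp
  7941 − 5923 = 2018 bp
Sorted largest to smallest: 4302, 2018, 576, 487, 360, 198 bp.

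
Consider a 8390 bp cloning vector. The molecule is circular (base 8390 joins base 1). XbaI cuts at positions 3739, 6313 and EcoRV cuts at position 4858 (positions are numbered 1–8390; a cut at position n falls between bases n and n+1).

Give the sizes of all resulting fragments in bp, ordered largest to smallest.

Combined cut positions (sorted): 3739, 4858, 6313.
Circular molecule, 3 cuts → 3 fragments:
  4858 − 3739 = 1119 bp
  6313 − 4858 = 1455 bp
  wrap: 8390 − 6313 + 3739 = 5816 bp
Sorted largest to smallest: 5816, 1455, 1119 bp.

5816, 1455, 1119 bp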